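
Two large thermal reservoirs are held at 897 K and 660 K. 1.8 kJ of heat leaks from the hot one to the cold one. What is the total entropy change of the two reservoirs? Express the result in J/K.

ΔS_total = 0.721 J/K

ΔS_hot = −Q/T_H = −1800/897 = -2.0067 J/K and ΔS_cold = +Q/T_C = 1800/660 = 2.7273 J/K.
ΔS_total = -2.0067 + 2.7273 = 0.721 J/K, positive as the second law requires.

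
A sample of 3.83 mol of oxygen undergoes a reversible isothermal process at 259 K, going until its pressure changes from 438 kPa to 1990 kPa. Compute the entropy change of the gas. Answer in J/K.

For an isothermal ideal gas ΔS_gas = nR ln(P₁/P₂) = 3.83 × 8.314 × ln(438/1990) = -48.2 J/K.

ΔS_gas = -48.2 J/K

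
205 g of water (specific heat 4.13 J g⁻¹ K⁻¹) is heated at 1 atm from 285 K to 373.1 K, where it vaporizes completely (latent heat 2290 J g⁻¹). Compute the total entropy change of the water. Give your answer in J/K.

ΔS = 1490 J/K

Warming step: ΔS₁ = m c ln(T_tr/T_i) = 205 × 4.13 × ln(373.1/285) = 228.1 J/K.
Phase change: ΔS₂ = +mL/T_tr = 205 × 2290 / 373.1 = 1258 J/K.
ΔS_total = (228.1) + (1258) = 1490 J/K.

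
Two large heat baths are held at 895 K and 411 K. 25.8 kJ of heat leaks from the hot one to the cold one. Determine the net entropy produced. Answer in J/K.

ΔS_total = 33.9 J/K

ΔS_hot = −Q/T_H = −25800/895 = -28.83 J/K and ΔS_cold = +Q/T_C = 25800/411 = 62.77 J/K.
ΔS_total = -28.83 + 62.77 = 33.9 J/K, positive as the second law requires.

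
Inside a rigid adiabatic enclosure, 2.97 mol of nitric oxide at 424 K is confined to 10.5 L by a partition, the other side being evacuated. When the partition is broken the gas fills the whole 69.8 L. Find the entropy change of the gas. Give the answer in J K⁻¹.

No heat is exchanged and no work is done, so the ideal-gas temperature stays constant.
Entropy is a state function; using a reversible isothermal path, ΔS_gas = nR ln(V₂/V₁) = 2.97 × 8.314 × ln(69.8/10.5) = 46.8 J/K.

ΔS_gas = 46.8 J/K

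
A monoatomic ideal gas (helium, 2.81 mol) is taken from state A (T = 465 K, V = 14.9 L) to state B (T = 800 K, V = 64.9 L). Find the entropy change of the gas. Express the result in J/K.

ΔS = 53.4 J/K

Entropy is a state function: ΔS = nC_V ln(T₂/T₁) + nR ln(V₂/V₁), with C_V = 3R/2 = 12.47 J mol⁻¹ K⁻¹ for a monoatomic ideal gas.
ΔS = 2.81 × [12.47 × ln(800/465) + 8.314 × ln(64.9/14.9)] = 53.4 J/K.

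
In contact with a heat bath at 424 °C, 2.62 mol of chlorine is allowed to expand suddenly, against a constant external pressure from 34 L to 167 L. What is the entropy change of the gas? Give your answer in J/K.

Entropy is a state function, so ΔS_gas depends only on the end states.
For an isothermal ideal gas ΔS_gas = nR ln(V₂/V₁) = 2.62 × 8.314 × ln(167/34) = 34.7 J/K.

ΔS_gas = 34.7 J/K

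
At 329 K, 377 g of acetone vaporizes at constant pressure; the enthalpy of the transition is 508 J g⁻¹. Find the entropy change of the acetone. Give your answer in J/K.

ΔS = 582 J/K

Heat absorbed by the substance: Q = mL = 377 × 508 = 191516 J.
At constant T, ΔS = Q_rev/T = 191516 / 329 = 582 J/K.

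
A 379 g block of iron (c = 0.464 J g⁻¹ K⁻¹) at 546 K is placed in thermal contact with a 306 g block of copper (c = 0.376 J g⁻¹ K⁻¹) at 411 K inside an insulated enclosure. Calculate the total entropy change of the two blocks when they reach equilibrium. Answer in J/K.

Energy balance: T_f = (m₁c₁T₁ + m₂c₂T₂)/(m₁c₁ + m₂c₂) = 492.61 K.
ΔS₁ = m₁c₁ ln(T_f/T₁) = 175.856 × ln(492.61/546) = -18.1 J/K.
ΔS₂ = m₂c₂ ln(T_f/T₂) = 115.056 × ln(492.61/411) = 20.84 J/K.
ΔS_total = -18.1 + 20.84 = 2.74 J/K.

ΔS_total = 2.74 J/K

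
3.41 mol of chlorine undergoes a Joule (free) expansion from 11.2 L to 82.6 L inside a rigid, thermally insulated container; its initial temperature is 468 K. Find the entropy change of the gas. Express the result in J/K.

No heat is exchanged and no work is done, so the ideal-gas temperature stays constant.
Entropy is a state function; using a reversible isothermal path, ΔS_gas = nR ln(V₂/V₁) = 3.41 × 8.314 × ln(82.6/11.2) = 56.6 J/K.

ΔS_gas = 56.6 J/K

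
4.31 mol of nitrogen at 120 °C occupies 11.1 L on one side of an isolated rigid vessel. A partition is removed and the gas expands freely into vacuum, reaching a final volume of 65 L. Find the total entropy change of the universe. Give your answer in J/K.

No heat is exchanged and no work is done, so the ideal-gas temperature stays constant.
Entropy is a state function; using a reversible isothermal path, ΔS_gas = nR ln(V₂/V₁) = 4.31 × 8.314 × ln(65/11.1) = 63.3 J/K.
The insulated surroundings exchange no heat, so ΔS_surr = 0 and ΔS_universe = ΔS_gas.

ΔS_universe = 63.3 J/K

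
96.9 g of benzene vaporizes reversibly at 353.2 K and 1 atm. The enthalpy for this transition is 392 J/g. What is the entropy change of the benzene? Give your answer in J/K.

ΔS = 108 J/K

Heat absorbed by the substance: Q = mL = 96.9 × 392 = 37984.8 J.
At constant T, ΔS = Q_rev/T = 37984.8 / 353.2 = 108 J/K.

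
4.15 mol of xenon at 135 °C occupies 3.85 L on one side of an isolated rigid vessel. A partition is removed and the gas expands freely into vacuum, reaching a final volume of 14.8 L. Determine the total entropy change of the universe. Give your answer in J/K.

No heat is exchanged and no work is done, so the ideal-gas temperature stays constant.
Entropy is a state function; using a reversible isothermal path, ΔS_gas = nR ln(V₂/V₁) = 4.15 × 8.314 × ln(14.8/3.85) = 46.5 J/K.
The insulated surroundings exchange no heat, so ΔS_surr = 0 and ΔS_universe = ΔS_gas.

ΔS_universe = 46.5 J/K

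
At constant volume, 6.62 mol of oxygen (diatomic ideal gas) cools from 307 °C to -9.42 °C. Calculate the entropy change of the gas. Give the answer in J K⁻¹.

In kelvin: T₁ = 580.15 K, T₂ = 263.73 K. At constant volume, ΔS = nC_V ln(T₂/T₁) with C_V = 5R/2 = 20.79 J mol⁻¹ K⁻¹.
ΔS = 6.62 × 20.79 × ln(263.73/580.15) = -108 J/K.

ΔS = -108 J/K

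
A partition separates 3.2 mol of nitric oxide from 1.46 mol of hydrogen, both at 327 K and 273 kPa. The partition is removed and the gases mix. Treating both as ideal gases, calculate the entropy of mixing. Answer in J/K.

Mole fractions: x_A = 3.2/4.66 = 0.687, x_B = 0.313.
ΔS_mix = −R(n_A ln x_A + n_B ln x_B) = −8.314 × (3.2 ln 0.687 + 1.46 ln 0.313) = 24.1 J/K.

ΔS_mix = 24.1 J/K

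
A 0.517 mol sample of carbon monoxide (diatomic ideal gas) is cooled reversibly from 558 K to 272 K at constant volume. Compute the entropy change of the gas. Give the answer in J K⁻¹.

At constant volume, ΔS = nC_V ln(T₂/T₁) with C_V = 5R/2 = 20.79 J mol⁻¹ K⁻¹.
ΔS = 0.517 × 20.79 × ln(272/558) = -7.72 J/K.

ΔS = -7.72 J/K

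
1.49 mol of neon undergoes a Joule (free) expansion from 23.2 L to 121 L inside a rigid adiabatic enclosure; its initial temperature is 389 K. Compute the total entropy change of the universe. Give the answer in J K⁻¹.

ΔS_universe = 20.5 J/K

No heat is exchanged and no work is done, so the ideal-gas temperature stays constant.
Entropy is a state function; using a reversible isothermal path, ΔS_gas = nR ln(V₂/V₁) = 1.49 × 8.314 × ln(121/23.2) = 20.5 J/K.
The insulated surroundings exchange no heat, so ΔS_surr = 0 and ΔS_universe = ΔS_gas.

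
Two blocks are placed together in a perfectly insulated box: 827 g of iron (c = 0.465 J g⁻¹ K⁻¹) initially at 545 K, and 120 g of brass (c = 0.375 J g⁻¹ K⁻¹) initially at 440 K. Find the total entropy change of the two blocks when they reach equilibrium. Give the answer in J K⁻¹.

Energy balance: T_f = (m₁c₁T₁ + m₂c₂T₂)/(m₁c₁ + m₂c₂) = 534 K.
ΔS₁ = m₁c₁ ln(T_f/T₁) = 384.555 × ln(534/545) = -7.841 J/K.
ΔS₂ = m₂c₂ ln(T_f/T₂) = 45 × ln(534/440) = 8.713 J/K.
ΔS_total = -7.841 + 8.713 = 0.872 J/K.

ΔS_total = 0.872 J/K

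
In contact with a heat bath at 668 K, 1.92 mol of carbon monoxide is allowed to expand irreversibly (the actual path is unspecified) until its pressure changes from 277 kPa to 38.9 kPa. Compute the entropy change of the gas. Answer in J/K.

ΔS_gas = 31.3 J/K

Entropy is a state function, so ΔS_gas depends only on the end states.
For an isothermal ideal gas ΔS_gas = nR ln(P₁/P₂) = 1.92 × 8.314 × ln(277/38.9) = 31.3 J/K.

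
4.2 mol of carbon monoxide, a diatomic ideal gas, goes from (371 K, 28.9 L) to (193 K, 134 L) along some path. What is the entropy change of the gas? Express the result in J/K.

ΔS = -3.48 J/K

Entropy is a state function: ΔS = nC_V ln(T₂/T₁) + nR ln(V₂/V₁), with C_V = 5R/2 = 20.79 J mol⁻¹ K⁻¹ for a diatomic ideal gas.
ΔS = 4.2 × [20.79 × ln(193/371) + 8.314 × ln(134/28.9)] = -3.48 J/K.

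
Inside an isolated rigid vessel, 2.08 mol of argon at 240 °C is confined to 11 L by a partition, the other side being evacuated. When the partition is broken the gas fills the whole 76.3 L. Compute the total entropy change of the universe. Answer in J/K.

For an ideal gas in free expansion Q = 0 and W = 0, so T is unchanged.
Entropy is a state function; using a reversible isothermal path, ΔS_gas = nR ln(V₂/V₁) = 2.08 × 8.314 × ln(76.3/11) = 33.5 J/K.
The insulated surroundings exchange no heat, so ΔS_surr = 0 and ΔS_universe = ΔS_gas.

ΔS_universe = 33.5 J/K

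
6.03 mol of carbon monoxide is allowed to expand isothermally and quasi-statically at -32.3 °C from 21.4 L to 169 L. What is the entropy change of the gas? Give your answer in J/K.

For an isothermal ideal gas ΔS_gas = nR ln(V₂/V₁) = 6.03 × 8.314 × ln(169/21.4) = 104 J/K.

ΔS_gas = 104 J/K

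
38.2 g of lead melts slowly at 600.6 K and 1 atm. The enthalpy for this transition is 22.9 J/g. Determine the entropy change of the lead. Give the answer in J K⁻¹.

ΔS = 1.46 J/K

Heat absorbed by the substance: Q = mL = 38.2 × 22.9 = 874.78 J.
At constant T, ΔS = Q_rev/T = 874.78 / 600.6 = 1.46 J/K.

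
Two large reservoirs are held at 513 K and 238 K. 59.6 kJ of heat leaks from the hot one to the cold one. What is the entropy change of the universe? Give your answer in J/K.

ΔS_hot = −Q/T_H = −59600/513 = -116.2 J/K and ΔS_cold = +Q/T_C = 59600/238 = 250.4 J/K.
ΔS_total = -116.2 + 250.4 = 134 J/K, positive as the second law requires.

ΔS_total = 134 J/K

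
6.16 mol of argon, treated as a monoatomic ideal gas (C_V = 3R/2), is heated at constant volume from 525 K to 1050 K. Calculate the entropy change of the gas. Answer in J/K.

At constant volume, ΔS = nC_V ln(T₂/T₁) with C_V = 3R/2 = 12.47 J mol⁻¹ K⁻¹.
ΔS = 6.16 × 12.47 × ln(1050/525) = 53.2 J/K.

ΔS = 53.2 J/K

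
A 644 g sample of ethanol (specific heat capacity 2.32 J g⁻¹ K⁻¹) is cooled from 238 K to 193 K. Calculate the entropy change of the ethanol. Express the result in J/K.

ΔS = -313 J/K

ΔS = ∫dQ_rev/T = m c ln(T₂/T₁) = 644 × 2.32 × ln(193/238) = -313 J/K.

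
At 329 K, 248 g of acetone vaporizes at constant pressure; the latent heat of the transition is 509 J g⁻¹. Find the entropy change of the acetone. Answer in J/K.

ΔS = 384 J/K

Heat absorbed by the substance: Q = mL = 248 × 509 = 126232 J.
At constant T, ΔS = Q_rev/T = 126232 / 329 = 384 J/K.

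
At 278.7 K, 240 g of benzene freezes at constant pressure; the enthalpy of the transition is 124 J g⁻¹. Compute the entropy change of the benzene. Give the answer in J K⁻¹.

Heat released by the substance: Q = −mL = −240 × 124 = −29760 J.
At constant T, ΔS = Q_rev/T = −29760 / 278.7 = -107 J/K.

ΔS = -107 J/K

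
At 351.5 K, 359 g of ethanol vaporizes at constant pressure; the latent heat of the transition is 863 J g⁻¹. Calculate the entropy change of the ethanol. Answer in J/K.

ΔS = 881 J/K

Heat absorbed by the substance: Q = mL = 359 × 863 = 309817 J.
At constant T, ΔS = Q_rev/T = 309817 / 351.5 = 881 J/K.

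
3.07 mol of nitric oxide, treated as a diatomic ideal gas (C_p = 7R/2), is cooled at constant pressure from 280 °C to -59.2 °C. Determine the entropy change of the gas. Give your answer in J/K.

In kelvin: T₁ = 553.15 K, T₂ = 213.95 K. At constant pressure, ΔS = nC_p ln(T₂/T₁) with C_p = 7R/2 = 29.1 J mol⁻¹ K⁻¹.
ΔS = 3.07 × 29.1 × ln(213.95/553.15) = -84.9 J/K.

ΔS = -84.9 J/K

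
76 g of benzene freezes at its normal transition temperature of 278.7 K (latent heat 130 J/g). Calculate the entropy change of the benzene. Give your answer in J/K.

Heat released by the substance: Q = −mL = −76 × 130 = −9880 J.
At constant T, ΔS = Q_rev/T = −9880 / 278.7 = -35.5 J/K.

ΔS = -35.5 J/K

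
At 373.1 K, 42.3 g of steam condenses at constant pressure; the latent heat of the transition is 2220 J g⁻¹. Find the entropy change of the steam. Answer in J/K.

Heat released by the substance: Q = −mL = −42.3 × 2220 = −93906 J.
At constant T, ΔS = Q_rev/T = −93906 / 373.1 = -252 J/K.

ΔS = -252 J/K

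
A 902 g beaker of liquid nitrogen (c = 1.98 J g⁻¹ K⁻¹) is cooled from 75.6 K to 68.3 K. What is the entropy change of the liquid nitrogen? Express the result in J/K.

ΔS = -181 J/K

ΔS = ∫dQ_rev/T = m c ln(T₂/T₁) = 902 × 1.98 × ln(68.3/75.6) = -181 J/K.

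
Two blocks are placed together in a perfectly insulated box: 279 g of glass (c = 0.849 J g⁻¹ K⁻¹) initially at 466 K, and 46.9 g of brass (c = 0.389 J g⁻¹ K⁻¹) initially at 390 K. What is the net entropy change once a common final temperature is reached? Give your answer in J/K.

ΔS_total = 0.255 J/K

Energy balance: T_f = (m₁c₁T₁ + m₂c₂T₂)/(m₁c₁ + m₂c₂) = 460.56 K.
ΔS₁ = m₁c₁ ln(T_f/T₁) = 236.871 × ln(460.56/466) = -2.779 J/K.
ΔS₂ = m₂c₂ ln(T_f/T₂) = 18.2441 × ln(460.56/390) = 3.034 J/K.
ΔS_total = -2.779 + 3.034 = 0.255 J/K.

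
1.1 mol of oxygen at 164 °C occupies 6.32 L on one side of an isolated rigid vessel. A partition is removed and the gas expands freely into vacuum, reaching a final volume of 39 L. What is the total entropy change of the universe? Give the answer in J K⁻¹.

No heat is exchanged and no work is done, so the ideal-gas temperature stays constant.
Entropy is a state function; using a reversible isothermal path, ΔS_gas = nR ln(V₂/V₁) = 1.1 × 8.314 × ln(39/6.32) = 16.6 J/K.
The insulated surroundings exchange no heat, so ΔS_surr = 0 and ΔS_universe = ΔS_gas.

ΔS_universe = 16.6 J/K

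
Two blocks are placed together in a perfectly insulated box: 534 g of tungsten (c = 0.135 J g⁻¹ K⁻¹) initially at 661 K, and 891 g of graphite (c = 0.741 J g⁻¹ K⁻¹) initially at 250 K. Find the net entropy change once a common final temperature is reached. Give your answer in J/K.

Energy balance: T_f = (m₁c₁T₁ + m₂c₂T₂)/(m₁c₁ + m₂c₂) = 290.46 K.
ΔS₁ = m₁c₁ ln(T_f/T₁) = 72.09 × ln(290.46/661) = -59.28 J/K.
ΔS₂ = m₂c₂ ln(T_f/T₂) = 660.231 × ln(290.46/250) = 99.04 J/K.
ΔS_total = -59.28 + 99.04 = 39.8 J/K.

ΔS_total = 39.8 J/K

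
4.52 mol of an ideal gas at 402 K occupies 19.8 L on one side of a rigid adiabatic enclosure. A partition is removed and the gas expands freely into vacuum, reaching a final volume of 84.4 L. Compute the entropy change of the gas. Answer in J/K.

No heat is exchanged and no work is done, so the ideal-gas temperature stays constant.
Entropy is a state function; using a reversible isothermal path, ΔS_gas = nR ln(V₂/V₁) = 4.52 × 8.314 × ln(84.4/19.8) = 54.5 J/K.

ΔS_gas = 54.5 J/K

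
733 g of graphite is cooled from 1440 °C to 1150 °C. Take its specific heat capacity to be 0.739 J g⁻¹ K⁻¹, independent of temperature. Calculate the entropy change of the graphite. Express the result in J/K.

ΔS = -100 J/K

In kelvin: T₁ = 1713.15 K, T₂ = 1423.15 K. ΔS = ∫dQ_rev/T = m c ln(T₂/T₁) = 733 × 0.739 × ln(1423.15/1713.15) = -100 J/K.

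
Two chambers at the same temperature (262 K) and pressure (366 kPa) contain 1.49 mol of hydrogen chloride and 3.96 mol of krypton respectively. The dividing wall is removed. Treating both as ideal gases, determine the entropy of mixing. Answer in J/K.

Mole fractions: x_A = 1.49/5.45 = 0.273, x_B = 0.727.
ΔS_mix = −R(n_A ln x_A + n_B ln x_B) = −8.314 × (1.49 ln 0.273 + 3.96 ln 0.727) = 26.6 J/K.

ΔS_mix = 26.6 J/K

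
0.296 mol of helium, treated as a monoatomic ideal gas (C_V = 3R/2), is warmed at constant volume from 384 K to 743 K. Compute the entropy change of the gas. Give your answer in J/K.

At constant volume, ΔS = nC_V ln(T₂/T₁) with C_V = 3R/2 = 12.47 J mol⁻¹ K⁻¹.
ΔS = 0.296 × 12.47 × ln(743/384) = 2.44 J/K.

ΔS = 2.44 J/K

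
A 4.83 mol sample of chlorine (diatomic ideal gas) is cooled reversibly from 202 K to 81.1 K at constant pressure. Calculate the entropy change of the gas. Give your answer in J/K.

At constant pressure, ΔS = nC_p ln(T₂/T₁) with C_p = 7R/2 = 29.1 J mol⁻¹ K⁻¹.
ΔS = 4.83 × 29.1 × ln(81.1/202) = -128 J/K.

ΔS = -128 J/K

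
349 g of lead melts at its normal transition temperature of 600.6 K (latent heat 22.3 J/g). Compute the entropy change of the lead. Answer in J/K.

Heat absorbed by the substance: Q = mL = 349 × 22.3 = 7782.7 J.
At constant T, ΔS = Q_rev/T = 7782.7 / 600.6 = 13 J/K.

ΔS = 13 J/K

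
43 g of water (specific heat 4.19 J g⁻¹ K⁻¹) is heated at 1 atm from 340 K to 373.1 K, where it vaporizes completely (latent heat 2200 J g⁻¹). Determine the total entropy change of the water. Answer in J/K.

ΔS = 270 J/K

Warming step: ΔS₁ = m c ln(T_tr/T_i) = 43 × 4.19 × ln(373.1/340) = 16.74 J/K.
Phase change: ΔS₂ = +mL/T_tr = 43 × 2200 / 373.1 = 253.6 J/K.
ΔS_total = (16.74) + (253.6) = 270 J/K.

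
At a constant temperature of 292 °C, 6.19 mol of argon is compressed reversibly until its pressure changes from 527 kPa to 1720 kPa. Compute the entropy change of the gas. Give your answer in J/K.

ΔS_gas = -60.9 J/K

For an isothermal ideal gas ΔS_gas = nR ln(P₁/P₂) = 6.19 × 8.314 × ln(527/1720) = -60.9 J/K.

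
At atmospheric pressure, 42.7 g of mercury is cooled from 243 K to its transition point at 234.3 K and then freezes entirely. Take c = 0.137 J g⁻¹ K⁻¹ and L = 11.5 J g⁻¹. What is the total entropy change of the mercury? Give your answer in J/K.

ΔS = -2.31 J/K

Cooling step: ΔS₁ = m c ln(T_tr/T_i) = 42.7 × 0.137 × ln(234.3/243) = -0.2133 J/K.
Phase change: ΔS₂ = −mL/T_tr = −42.7 × 11.5 / 234.3 = -2.096 J/K.
ΔS_total = (-0.2133) + (-2.096) = -2.31 J/K.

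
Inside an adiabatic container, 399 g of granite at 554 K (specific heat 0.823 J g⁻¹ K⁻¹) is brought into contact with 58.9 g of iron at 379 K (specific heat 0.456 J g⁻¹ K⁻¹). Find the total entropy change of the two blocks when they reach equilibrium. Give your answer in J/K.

ΔS_total = 1.61 J/K

Energy balance: T_f = (m₁c₁T₁ + m₂c₂T₂)/(m₁c₁ + m₂c₂) = 540.77 K.
ΔS₁ = m₁c₁ ln(T_f/T₁) = 328.377 × ln(540.77/554) = -7.938 J/K.
ΔS₂ = m₂c₂ ln(T_f/T₂) = 26.8584 × ln(540.77/379) = 9.547 J/K.
ΔS_total = -7.938 + 9.547 = 1.61 J/K.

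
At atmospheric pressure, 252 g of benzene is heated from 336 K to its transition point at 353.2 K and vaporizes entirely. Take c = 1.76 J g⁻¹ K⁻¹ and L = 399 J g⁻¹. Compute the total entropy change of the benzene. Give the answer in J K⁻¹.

Warming step: ΔS₁ = m c ln(T_tr/T_i) = 252 × 1.76 × ln(353.2/336) = 22.14 J/K.
Phase change: ΔS₂ = +mL/T_tr = 252 × 399 / 353.2 = 284.7 J/K.
ΔS_total = (22.14) + (284.7) = 307 J/K.

ΔS = 307 J/K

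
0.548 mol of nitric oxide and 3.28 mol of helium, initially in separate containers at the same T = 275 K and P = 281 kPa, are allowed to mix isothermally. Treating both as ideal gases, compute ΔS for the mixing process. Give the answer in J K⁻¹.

ΔS_mix = 13.1 J/K

Mole fractions: x_A = 0.548/3.83 = 0.143, x_B = 0.857.
ΔS_mix = −R(n_A ln x_A + n_B ln x_B) = −8.314 × (0.548 ln 0.143 + 3.28 ln 0.857) = 13.1 J/K.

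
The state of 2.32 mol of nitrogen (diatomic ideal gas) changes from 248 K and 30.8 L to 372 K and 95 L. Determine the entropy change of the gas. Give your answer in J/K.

Entropy is a state function: ΔS = nC_V ln(T₂/T₁) + nR ln(V₂/V₁), with C_V = 5R/2 = 20.79 J mol⁻¹ K⁻¹ for a diatomic ideal gas.
ΔS = 2.32 × [20.79 × ln(372/248) + 8.314 × ln(95/30.8)] = 41.3 J/K.

ΔS = 41.3 J/K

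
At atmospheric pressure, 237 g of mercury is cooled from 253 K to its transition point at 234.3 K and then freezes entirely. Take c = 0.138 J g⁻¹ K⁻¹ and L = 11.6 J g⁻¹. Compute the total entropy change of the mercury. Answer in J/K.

ΔS = -14.2 J/K

Cooling step: ΔS₁ = m c ln(T_tr/T_i) = 237 × 0.138 × ln(234.3/253) = -2.511 J/K.
Phase change: ΔS₂ = −mL/T_tr = −237 × 11.6 / 234.3 = -11.73 J/K.
ΔS_total = (-2.511) + (-11.73) = -14.2 J/K.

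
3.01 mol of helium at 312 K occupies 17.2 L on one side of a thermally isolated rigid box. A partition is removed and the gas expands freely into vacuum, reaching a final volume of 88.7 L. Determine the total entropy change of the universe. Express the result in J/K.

For an ideal gas in free expansion Q = 0 and W = 0, so T is unchanged.
Entropy is a state function; using a reversible isothermal path, ΔS_gas = nR ln(V₂/V₁) = 3.01 × 8.314 × ln(88.7/17.2) = 41.1 J/K.
The insulated surroundings exchange no heat, so ΔS_surr = 0 and ΔS_universe = ΔS_gas.

ΔS_universe = 41.1 J/K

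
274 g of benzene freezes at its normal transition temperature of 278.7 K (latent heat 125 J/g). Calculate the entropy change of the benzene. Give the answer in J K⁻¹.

ΔS = -123 J/K

Heat released by the substance: Q = −mL = −274 × 125 = −34250 J.
At constant T, ΔS = Q_rev/T = −34250 / 278.7 = -123 J/K.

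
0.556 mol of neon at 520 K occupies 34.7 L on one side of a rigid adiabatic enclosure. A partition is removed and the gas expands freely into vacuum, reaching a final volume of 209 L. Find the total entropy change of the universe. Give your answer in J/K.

ΔS_universe = 8.3 J/K

No heat is exchanged and no work is done, so the ideal-gas temperature stays constant.
Entropy is a state function; using a reversible isothermal path, ΔS_gas = nR ln(V₂/V₁) = 0.556 × 8.314 × ln(209/34.7) = 8.3 J/K.
The insulated surroundings exchange no heat, so ΔS_surr = 0 and ΔS_universe = ΔS_gas.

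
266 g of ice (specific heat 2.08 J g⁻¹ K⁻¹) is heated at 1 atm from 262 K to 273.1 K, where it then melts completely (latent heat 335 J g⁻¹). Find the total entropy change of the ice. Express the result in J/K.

ΔS = 349 J/K

Warming step: ΔS₁ = m c ln(T_tr/T_i) = 266 × 2.08 × ln(273.1/262) = 22.96 J/K.
Phase change: ΔS₂ = +mL/T_tr = 266 × 335 / 273.1 = 326.3 J/K.
ΔS_total = (22.96) + (326.3) = 349 J/K.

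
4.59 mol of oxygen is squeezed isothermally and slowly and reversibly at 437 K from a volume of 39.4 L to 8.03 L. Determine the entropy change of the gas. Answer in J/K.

For an isothermal ideal gas ΔS_gas = nR ln(V₂/V₁) = 4.59 × 8.314 × ln(8.03/39.4) = -60.7 J/K.

ΔS_gas = -60.7 J/K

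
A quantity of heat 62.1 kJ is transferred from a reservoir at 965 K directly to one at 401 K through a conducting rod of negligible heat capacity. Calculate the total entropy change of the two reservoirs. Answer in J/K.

ΔS_total = 90.5 J/K

ΔS_hot = −Q/T_H = −62100/965 = -64.352 J/K and ΔS_cold = +Q/T_C = 62100/401 = 154.86 J/K.
ΔS_total = -64.352 + 154.86 = 90.5 J/K, positive as the second law requires.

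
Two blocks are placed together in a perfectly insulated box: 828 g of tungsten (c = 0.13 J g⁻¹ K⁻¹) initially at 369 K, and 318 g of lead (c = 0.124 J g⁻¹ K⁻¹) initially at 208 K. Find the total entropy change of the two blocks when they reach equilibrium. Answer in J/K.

ΔS_total = 4.31 J/K

Energy balance: T_f = (m₁c₁T₁ + m₂c₂T₂)/(m₁c₁ + m₂c₂) = 325.83 K.
ΔS₁ = m₁c₁ ln(T_f/T₁) = 107.64 × ln(325.83/369) = -13.39 J/K.
ΔS₂ = m₂c₂ ln(T_f/T₂) = 39.432 × ln(325.83/208) = 17.7 J/K.
ΔS_total = -13.39 + 17.7 = 4.31 J/K.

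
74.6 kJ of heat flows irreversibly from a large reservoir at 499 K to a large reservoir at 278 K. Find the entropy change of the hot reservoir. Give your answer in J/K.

ΔS_hot = -149 J/K

The hot reservoir loses heat Q, so ΔS_hot = −Q/T_H = −74600/499 = -149 J/K.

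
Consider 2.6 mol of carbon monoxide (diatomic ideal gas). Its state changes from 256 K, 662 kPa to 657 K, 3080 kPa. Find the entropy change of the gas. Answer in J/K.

ΔS = nC_p ln(T₂/T₁) − nR ln(P₂/P₁), with C_p = 7R/2 = 29.1 J mol⁻¹ K⁻¹ for a diatomic ideal gas.
ΔS = 2.6 × [29.1 × ln(657/256) − 8.314 × ln(3080/662)] = 38.1 J/K.

ΔS = 38.1 J/K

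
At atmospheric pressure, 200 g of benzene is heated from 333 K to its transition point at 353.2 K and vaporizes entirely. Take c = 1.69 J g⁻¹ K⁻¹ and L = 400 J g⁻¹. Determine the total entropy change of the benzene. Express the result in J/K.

Warming step: ΔS₁ = m c ln(T_tr/T_i) = 200 × 1.69 × ln(353.2/333) = 19.91 J/K.
Phase change: ΔS₂ = +mL/T_tr = 200 × 400 / 353.2 = 226.5 J/K.
ΔS_total = (19.91) + (226.5) = 246 J/K.

ΔS = 246 J/K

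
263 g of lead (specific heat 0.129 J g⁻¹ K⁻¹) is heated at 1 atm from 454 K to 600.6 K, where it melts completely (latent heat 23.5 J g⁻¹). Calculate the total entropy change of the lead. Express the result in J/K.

ΔS = 19.8 J/K

Warming step: ΔS₁ = m c ln(T_tr/T_i) = 263 × 0.129 × ln(600.6/454) = 9.494 J/K.
Phase change: ΔS₂ = +mL/T_tr = 263 × 23.5 / 600.6 = 10.29 J/K.
ΔS_total = (9.494) + (10.29) = 19.8 J/K.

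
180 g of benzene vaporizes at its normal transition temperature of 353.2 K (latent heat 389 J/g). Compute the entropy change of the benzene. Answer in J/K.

ΔS = 198 J/K

Heat absorbed by the substance: Q = mL = 180 × 389 = 70020 J.
At constant T, ΔS = Q_rev/T = 70020 / 353.2 = 198 J/K.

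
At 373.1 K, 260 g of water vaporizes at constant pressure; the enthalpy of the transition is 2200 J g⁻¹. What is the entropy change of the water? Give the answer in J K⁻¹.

ΔS = 1530 J/K

Heat absorbed by the substance: Q = mL = 260 × 2200 = 572000 J.
At constant T, ΔS = Q_rev/T = 572000 / 373.1 = 1530 J/K.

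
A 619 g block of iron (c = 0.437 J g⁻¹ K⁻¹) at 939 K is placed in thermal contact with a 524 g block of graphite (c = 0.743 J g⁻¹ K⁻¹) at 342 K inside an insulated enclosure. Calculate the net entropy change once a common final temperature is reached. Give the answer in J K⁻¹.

Energy balance: T_f = (m₁c₁T₁ + m₂c₂T₂)/(m₁c₁ + m₂c₂) = 586.74 K.
ΔS₁ = m₁c₁ ln(T_f/T₁) = 270.503 × ln(586.74/939) = -127.2 J/K.
ΔS₂ = m₂c₂ ln(T_f/T₂) = 389.332 × ln(586.74/342) = 210.2 J/K.
ΔS_total = -127.2 + 210.2 = 83 J/K.

ΔS_total = 83 J/K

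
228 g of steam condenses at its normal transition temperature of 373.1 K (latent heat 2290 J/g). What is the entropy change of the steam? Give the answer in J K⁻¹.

ΔS = -1400 J/K

Heat released by the substance: Q = −mL = −228 × 2290 = −522120 J.
At constant T, ΔS = Q_rev/T = −522120 / 373.1 = -1400 J/K.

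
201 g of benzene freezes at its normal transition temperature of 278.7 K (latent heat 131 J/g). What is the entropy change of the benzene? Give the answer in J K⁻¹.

ΔS = -94.5 J/K

Heat released by the substance: Q = −mL = −201 × 131 = −26331 J.
At constant T, ΔS = Q_rev/T = −26331 / 278.7 = -94.5 J/K.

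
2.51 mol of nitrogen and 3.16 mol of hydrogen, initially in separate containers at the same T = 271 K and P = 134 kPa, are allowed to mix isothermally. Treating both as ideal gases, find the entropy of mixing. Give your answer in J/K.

Mole fractions: x_A = 2.51/5.67 = 0.443, x_B = 0.557.
ΔS_mix = −R(n_A ln x_A + n_B ln x_B) = −8.314 × (2.51 ln 0.443 + 3.16 ln 0.557) = 32.4 J/K.

ΔS_mix = 32.4 J/K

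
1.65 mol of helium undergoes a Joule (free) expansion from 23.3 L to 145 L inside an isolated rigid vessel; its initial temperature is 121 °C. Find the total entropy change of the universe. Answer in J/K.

For an ideal gas in free expansion Q = 0 and W = 0, so T is unchanged.
Entropy is a state function; using a reversible isothermal path, ΔS_gas = nR ln(V₂/V₁) = 1.65 × 8.314 × ln(145/23.3) = 25.1 J/K.
The insulated surroundings exchange no heat, so ΔS_surr = 0 and ΔS_universe = ΔS_gas.

ΔS_universe = 25.1 J/K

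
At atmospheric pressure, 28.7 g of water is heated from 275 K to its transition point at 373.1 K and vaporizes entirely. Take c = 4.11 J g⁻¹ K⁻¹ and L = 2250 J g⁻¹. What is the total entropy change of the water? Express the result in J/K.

Warming step: ΔS₁ = m c ln(T_tr/T_i) = 28.7 × 4.11 × ln(373.1/275) = 35.99 J/K.
Phase change: ΔS₂ = +mL/T_tr = 28.7 × 2250 / 373.1 = 173.1 J/K.
ΔS_total = (35.99) + (173.1) = 209 J/K.

ΔS = 209 J/K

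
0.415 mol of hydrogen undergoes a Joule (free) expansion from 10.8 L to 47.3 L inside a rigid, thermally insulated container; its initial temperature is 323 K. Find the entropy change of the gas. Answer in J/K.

ΔS_gas = 5.1 J/K

For an ideal gas in free expansion Q = 0 and W = 0, so T is unchanged.
Entropy is a state function; using a reversible isothermal path, ΔS_gas = nR ln(V₂/V₁) = 0.415 × 8.314 × ln(47.3/10.8) = 5.1 J/K.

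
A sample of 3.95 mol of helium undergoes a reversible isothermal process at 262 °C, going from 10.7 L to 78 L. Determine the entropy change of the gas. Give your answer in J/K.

ΔS_gas = 65.2 J/K

For an isothermal ideal gas ΔS_gas = nR ln(V₂/V₁) = 3.95 × 8.314 × ln(78/10.7) = 65.2 J/K.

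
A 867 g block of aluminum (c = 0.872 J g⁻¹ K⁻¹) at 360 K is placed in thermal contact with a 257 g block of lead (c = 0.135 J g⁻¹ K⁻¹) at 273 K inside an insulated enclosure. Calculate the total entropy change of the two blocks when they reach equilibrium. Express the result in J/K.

ΔS_total = 1.17 J/K

Energy balance: T_f = (m₁c₁T₁ + m₂c₂T₂)/(m₁c₁ + m₂c₂) = 356.18 K.
ΔS₁ = m₁c₁ ln(T_f/T₁) = 756.024 × ln(356.18/360) = -8.06 J/K.
ΔS₂ = m₂c₂ ln(T_f/T₂) = 34.695 × ln(356.18/273) = 9.228 J/K.
ΔS_total = -8.06 + 9.228 = 1.17 J/K.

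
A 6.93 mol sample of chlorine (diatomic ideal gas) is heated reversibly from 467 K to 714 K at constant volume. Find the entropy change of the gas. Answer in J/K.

At constant volume, ΔS = nC_V ln(T₂/T₁) with C_V = 5R/2 = 20.79 J mol⁻¹ K⁻¹.
ΔS = 6.93 × 20.79 × ln(714/467) = 61.2 J/K.

ΔS = 61.2 J/K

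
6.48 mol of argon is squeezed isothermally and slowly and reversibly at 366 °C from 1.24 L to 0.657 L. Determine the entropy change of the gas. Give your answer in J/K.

For an isothermal ideal gas ΔS_gas = nR ln(V₂/V₁) = 6.48 × 8.314 × ln(0.657/1.24) = -34.2 J/K.

ΔS_gas = -34.2 J/K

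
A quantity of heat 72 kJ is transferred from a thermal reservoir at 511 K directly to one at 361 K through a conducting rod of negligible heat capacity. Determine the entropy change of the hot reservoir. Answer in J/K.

ΔS_hot = -141 J/K

The hot reservoir loses heat Q, so ΔS_hot = −Q/T_H = −72000/511 = -141 J/K.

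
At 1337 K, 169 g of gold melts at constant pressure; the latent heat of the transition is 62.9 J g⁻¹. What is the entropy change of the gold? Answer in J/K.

Heat absorbed by the substance: Q = mL = 169 × 62.9 = 10630.1 J.
At constant T, ΔS = Q_rev/T = 10630.1 / 1337 = 7.95 J/K.

ΔS = 7.95 J/K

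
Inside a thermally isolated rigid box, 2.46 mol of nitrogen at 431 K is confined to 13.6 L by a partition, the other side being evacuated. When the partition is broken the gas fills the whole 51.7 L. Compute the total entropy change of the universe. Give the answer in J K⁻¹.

ΔS_universe = 27.3 J/K

For an ideal gas in free expansion Q = 0 and W = 0, so T is unchanged.
Entropy is a state function; using a reversible isothermal path, ΔS_gas = nR ln(V₂/V₁) = 2.46 × 8.314 × ln(51.7/13.6) = 27.3 J/K.
The insulated surroundings exchange no heat, so ΔS_surr = 0 and ΔS_universe = ΔS_gas.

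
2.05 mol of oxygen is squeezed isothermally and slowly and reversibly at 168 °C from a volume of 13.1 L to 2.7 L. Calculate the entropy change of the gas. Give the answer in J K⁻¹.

For an isothermal ideal gas ΔS_gas = nR ln(V₂/V₁) = 2.05 × 8.314 × ln(2.7/13.1) = -26.9 J/K.

ΔS_gas = -26.9 J/K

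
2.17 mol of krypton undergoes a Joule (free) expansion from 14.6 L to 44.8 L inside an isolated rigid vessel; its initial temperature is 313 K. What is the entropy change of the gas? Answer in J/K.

No heat is exchanged and no work is done, so the ideal-gas temperature stays constant.
Entropy is a state function; using a reversible isothermal path, ΔS_gas = nR ln(V₂/V₁) = 2.17 × 8.314 × ln(44.8/14.6) = 20.2 J/K.

ΔS_gas = 20.2 J/K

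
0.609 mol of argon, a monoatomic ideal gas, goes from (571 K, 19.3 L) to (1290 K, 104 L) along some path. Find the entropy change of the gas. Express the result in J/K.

Entropy is a state function: ΔS = nC_V ln(T₂/T₁) + nR ln(V₂/V₁), with C_V = 3R/2 = 12.47 J mol⁻¹ K⁻¹ for a monoatomic ideal gas.
ΔS = 0.609 × [12.47 × ln(1290/571) + 8.314 × ln(104/19.3)] = 14.7 J/K.

ΔS = 14.7 J/K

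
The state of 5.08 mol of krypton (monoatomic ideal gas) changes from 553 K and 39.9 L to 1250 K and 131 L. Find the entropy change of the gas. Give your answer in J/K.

ΔS = 102 J/K

Entropy is a state function: ΔS = nC_V ln(T₂/T₁) + nR ln(V₂/V₁), with C_V = 3R/2 = 12.47 J mol⁻¹ K⁻¹ for a monoatomic ideal gas.
ΔS = 5.08 × [12.47 × ln(1250/553) + 8.314 × ln(131/39.9)] = 102 J/K.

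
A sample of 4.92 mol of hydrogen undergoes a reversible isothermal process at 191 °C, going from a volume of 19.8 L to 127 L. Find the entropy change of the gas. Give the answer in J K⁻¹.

ΔS_gas = 76 J/K

For an isothermal ideal gas ΔS_gas = nR ln(V₂/V₁) = 4.92 × 8.314 × ln(127/19.8) = 76 J/K.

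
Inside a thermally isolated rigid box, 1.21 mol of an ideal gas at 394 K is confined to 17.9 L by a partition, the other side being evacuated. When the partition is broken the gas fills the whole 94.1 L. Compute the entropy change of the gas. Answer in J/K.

No heat is exchanged and no work is done, so the ideal-gas temperature stays constant.
Entropy is a state function; using a reversible isothermal path, ΔS_gas = nR ln(V₂/V₁) = 1.21 × 8.314 × ln(94.1/17.9) = 16.7 J/K.

ΔS_gas = 16.7 J/K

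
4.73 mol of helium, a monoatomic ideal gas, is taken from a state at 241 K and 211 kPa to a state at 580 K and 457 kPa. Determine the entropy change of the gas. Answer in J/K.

ΔS = 56 J/K

ΔS = nC_p ln(T₂/T₁) − nR ln(P₂/P₁), with C_p = 5R/2 = 20.79 J mol⁻¹ K⁻¹ for a monoatomic ideal gas.
ΔS = 4.73 × [20.79 × ln(580/241) − 8.314 × ln(457/211)] = 56 J/K.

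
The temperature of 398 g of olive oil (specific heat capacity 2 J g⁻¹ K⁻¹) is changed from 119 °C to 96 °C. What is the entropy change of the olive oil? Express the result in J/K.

ΔS = -48.1 J/K

In kelvin: T₁ = 392.15 K, T₂ = 369.15 K. ΔS = ∫dQ_rev/T = m c ln(T₂/T₁) = 398 × 2 × ln(369.15/392.15) = -48.1 J/K.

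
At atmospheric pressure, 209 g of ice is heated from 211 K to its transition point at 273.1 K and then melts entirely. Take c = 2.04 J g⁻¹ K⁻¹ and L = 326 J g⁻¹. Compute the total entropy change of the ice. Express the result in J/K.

ΔS = 359 J/K

Warming step: ΔS₁ = m c ln(T_tr/T_i) = 209 × 2.04 × ln(273.1/211) = 109.99 J/K.
Phase change: ΔS₂ = +mL/T_tr = 209 × 326 / 273.1 = 249.48 J/K.
ΔS_total = (109.99) + (249.48) = 359 J/K.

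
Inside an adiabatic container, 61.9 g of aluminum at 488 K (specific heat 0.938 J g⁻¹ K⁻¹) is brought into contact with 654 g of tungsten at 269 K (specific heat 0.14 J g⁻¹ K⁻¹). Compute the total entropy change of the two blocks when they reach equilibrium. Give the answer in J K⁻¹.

ΔS_total = 6.5 J/K

Energy balance: T_f = (m₁c₁T₁ + m₂c₂T₂)/(m₁c₁ + m₂c₂) = 353.98 K.
ΔS₁ = m₁c₁ ln(T_f/T₁) = 58.0622 × ln(353.98/488) = -18.64 J/K.
ΔS₂ = m₂c₂ ln(T_f/T₂) = 91.56 × ln(353.98/269) = 25.14 J/K.
ΔS_total = -18.64 + 25.14 = 6.5 J/K.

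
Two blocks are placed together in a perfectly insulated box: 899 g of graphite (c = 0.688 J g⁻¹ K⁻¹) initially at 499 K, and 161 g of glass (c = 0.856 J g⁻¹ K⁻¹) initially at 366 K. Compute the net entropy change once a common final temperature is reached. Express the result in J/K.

ΔS_total = 5.06 J/K

Energy balance: T_f = (m₁c₁T₁ + m₂c₂T₂)/(m₁c₁ + m₂c₂) = 474.77 K.
ΔS₁ = m₁c₁ ln(T_f/T₁) = 618.512 × ln(474.77/499) = -30.793 J/K.
ΔS₂ = m₂c₂ ln(T_f/T₂) = 137.816 × ln(474.77/366) = 35.858 J/K.
ΔS_total = -30.793 + 35.858 = 5.06 J/K.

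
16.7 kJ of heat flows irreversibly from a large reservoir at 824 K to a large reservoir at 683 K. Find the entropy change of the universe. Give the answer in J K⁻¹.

ΔS_total = 4.18 J/K

ΔS_hot = −Q/T_H = −16700/824 = -20.27 J/K and ΔS_cold = +Q/T_C = 16700/683 = 24.45 J/K.
ΔS_total = -20.27 + 24.45 = 4.18 J/K, positive as the second law requires.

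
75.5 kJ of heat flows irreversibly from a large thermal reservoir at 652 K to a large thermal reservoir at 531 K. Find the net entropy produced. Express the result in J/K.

ΔS_total = 26.4 J/K

ΔS_hot = −Q/T_H = −75500/652 = -115.8 J/K and ΔS_cold = +Q/T_C = 75500/531 = 142.2 J/K.
ΔS_total = -115.8 + 142.2 = 26.4 J/K, positive as the second law requires.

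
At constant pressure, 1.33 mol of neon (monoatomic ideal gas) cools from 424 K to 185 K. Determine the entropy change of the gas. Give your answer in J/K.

At constant pressure, ΔS = nC_p ln(T₂/T₁) with C_p = 5R/2 = 20.79 J mol⁻¹ K⁻¹.
ΔS = 1.33 × 20.79 × ln(185/424) = -22.9 J/K.

ΔS = -22.9 J/K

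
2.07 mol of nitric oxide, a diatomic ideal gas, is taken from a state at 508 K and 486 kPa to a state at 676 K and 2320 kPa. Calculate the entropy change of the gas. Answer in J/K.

ΔS = -9.69 J/K

ΔS = nC_p ln(T₂/T₁) − nR ln(P₂/P₁), with C_p = 7R/2 = 29.1 J mol⁻¹ K⁻¹ for a diatomic ideal gas.
ΔS = 2.07 × [29.1 × ln(676/508) − 8.314 × ln(2320/486)] = -9.69 J/K.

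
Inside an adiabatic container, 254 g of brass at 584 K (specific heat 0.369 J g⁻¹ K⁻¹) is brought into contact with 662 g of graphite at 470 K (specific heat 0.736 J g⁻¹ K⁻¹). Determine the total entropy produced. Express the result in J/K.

Energy balance: T_f = (m₁c₁T₁ + m₂c₂T₂)/(m₁c₁ + m₂c₂) = 488.39 K.
ΔS₁ = m₁c₁ ln(T_f/T₁) = 93.726 × ln(488.39/584) = -16.757 J/K.
ΔS₂ = m₂c₂ ln(T_f/T₂) = 487.232 × ln(488.39/470) = 18.702 J/K.
ΔS_total = -16.757 + 18.702 = 1.95 J/K.

ΔS_total = 1.95 J/K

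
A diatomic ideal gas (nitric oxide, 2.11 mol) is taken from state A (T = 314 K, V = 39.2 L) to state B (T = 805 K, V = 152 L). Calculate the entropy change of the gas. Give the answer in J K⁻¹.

ΔS = 65.1 J/K

Entropy is a state function: ΔS = nC_V ln(T₂/T₁) + nR ln(V₂/V₁), with C_V = 5R/2 = 20.79 J mol⁻¹ K⁻¹ for a diatomic ideal gas.
ΔS = 2.11 × [20.79 × ln(805/314) + 8.314 × ln(152/39.2)] = 65.1 J/K.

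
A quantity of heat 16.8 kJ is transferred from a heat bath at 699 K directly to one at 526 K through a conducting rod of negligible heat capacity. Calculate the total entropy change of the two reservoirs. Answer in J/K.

ΔS_hot = −Q/T_H = −16800/699 = -24.0343 J/K and ΔS_cold = +Q/T_C = 16800/526 = 31.9392 J/K.
ΔS_total = -24.0343 + 31.9392 = 7.9 J/K, positive as the second law requires.

ΔS_total = 7.9 J/K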